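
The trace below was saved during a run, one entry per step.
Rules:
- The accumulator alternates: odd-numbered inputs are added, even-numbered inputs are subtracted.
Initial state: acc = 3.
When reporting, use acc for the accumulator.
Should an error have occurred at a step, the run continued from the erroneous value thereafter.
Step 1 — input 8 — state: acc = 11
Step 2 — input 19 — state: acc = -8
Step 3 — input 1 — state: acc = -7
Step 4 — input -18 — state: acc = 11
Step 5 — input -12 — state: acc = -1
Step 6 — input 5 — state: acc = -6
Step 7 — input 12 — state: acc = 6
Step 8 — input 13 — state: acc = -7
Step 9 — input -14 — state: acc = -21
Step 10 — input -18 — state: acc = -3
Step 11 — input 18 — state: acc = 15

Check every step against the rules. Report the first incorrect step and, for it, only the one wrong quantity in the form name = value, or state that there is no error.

no error

1. acc = 3 + 8 = 11 (verified)
2. acc = 11 - 19 = -8 (same as recorded)
3. acc = -8 + 1 = -7 (agrees with the trace)
4. acc = -7 - -18 = 11 (agrees with the trace)
5. acc = 11 + -12 = -1 (exactly as logged)
6. acc = -1 - 5 = -6 (confirmed correct)
7. acc = -6 + 12 = 6 (exactly as logged)
8. acc = 6 - 13 = -7 (exactly as logged)
9. acc = -7 + -14 = -21 (confirmed correct)
10. acc = -21 - -18 = -3 (agrees with the trace)
11. acc = -3 + 18 = 15 (exactly as logged)
Every step is consistent.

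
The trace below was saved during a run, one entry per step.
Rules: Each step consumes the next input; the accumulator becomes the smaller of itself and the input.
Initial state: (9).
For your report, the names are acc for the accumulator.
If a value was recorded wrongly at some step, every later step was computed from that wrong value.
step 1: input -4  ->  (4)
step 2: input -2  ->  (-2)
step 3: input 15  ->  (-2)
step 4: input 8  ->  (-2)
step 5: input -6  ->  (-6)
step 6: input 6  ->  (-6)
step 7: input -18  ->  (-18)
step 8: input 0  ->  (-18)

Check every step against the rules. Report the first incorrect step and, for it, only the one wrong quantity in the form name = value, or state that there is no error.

step 1, acc = -4

step 1: acc = min(9, -4) = -4 -> the trace has a different value
The audit stops at step 1: the recorded entry is wrong and should be acc = -4.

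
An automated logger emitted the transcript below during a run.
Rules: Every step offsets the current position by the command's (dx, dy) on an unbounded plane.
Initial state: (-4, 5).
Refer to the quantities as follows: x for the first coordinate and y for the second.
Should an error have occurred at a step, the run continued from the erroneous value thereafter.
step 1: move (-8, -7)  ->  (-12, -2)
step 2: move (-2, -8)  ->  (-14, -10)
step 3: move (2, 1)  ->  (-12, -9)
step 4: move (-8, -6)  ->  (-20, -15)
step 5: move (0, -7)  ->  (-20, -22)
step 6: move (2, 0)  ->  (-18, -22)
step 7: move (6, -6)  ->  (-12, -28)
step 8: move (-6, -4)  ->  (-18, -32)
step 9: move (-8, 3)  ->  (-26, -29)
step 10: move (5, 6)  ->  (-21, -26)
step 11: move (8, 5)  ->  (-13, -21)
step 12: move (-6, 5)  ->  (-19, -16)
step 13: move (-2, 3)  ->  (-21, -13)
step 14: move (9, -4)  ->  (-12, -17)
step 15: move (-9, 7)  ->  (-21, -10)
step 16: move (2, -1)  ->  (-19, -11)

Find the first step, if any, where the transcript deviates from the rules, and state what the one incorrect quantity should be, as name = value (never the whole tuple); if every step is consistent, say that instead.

1. x = -4 + (-8) = -12, y = 5 + (-7) = -2 (checks out)
2. x = -12 + (-2) = -14, y = -2 + (-8) = -10 (exactly as logged)
3. x = -14 + (2) = -12, y = -10 + (1) = -9 (verified)
4. x = -12 + (-8) = -20, y = -9 + (-6) = -15 (agrees with the transcript)
5. x = -20 + (0) = -20, y = -15 + (-7) = -22 (checks out)
6. x = -20 + (2) = -18, y = -22 + (0) = -22 (confirmed correct)
7. x = -18 + (6) = -12, y = -22 + (-6) = -28 (no discrepancy)
8. x = -12 + (-6) = -18, y = -28 + (-4) = -32 (exactly as logged)
9. x = -18 + (-8) = -26, y = -32 + (3) = -29 (in agreement)
10. x = -26 + (5) = -21, y = -29 + (6) = -23 (the transcript disagrees here)
First incorrect step: 10; the correct value is y = -23.

step 10, y = -23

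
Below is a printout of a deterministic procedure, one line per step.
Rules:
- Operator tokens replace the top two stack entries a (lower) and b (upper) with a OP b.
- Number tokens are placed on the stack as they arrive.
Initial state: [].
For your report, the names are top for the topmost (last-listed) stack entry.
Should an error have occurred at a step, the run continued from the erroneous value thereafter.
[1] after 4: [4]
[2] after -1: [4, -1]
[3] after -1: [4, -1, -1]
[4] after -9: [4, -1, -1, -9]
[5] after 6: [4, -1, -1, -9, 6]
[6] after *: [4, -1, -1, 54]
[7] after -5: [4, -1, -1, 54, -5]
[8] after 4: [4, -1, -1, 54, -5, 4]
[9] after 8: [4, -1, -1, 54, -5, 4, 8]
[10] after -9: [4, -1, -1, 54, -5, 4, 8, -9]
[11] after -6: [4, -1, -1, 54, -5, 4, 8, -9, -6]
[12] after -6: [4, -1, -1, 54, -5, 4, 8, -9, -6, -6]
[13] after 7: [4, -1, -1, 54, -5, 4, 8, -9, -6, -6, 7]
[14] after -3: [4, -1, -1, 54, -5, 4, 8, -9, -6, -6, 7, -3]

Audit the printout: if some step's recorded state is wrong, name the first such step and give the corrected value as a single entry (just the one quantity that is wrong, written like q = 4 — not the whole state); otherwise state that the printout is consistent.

Recomputing the run from the initial state:
step 1: [4]
step 2: [4, -1]
step 3: [4, -1, -1]
step 4: [4, -1, -1, -9]
step 5: [4, -1, -1, -9, 6]
step 6: [4, -1, -1, -54]
step 7: [4, -1, -1, -54, -5]
step 8: [4, -1, -1, -54, -5, 4]
step 9: [4, -1, -1, -54, -5, 4, 8]
step 10: [4, -1, -1, -54, -5, 4, 8, -9]
step 11: [4, -1, -1, -54, -5, 4, 8, -9, -6]
step 12: [4, -1, -1, -54, -5, 4, 8, -9, -6, -6]
step 13: [4, -1, -1, -54, -5, 4, 8, -9, -6, -6, 7]
step 14: [4, -1, -1, -54, -5, 4, 8, -9, -6, -6, 7, -3]
The first disagreement with the printout is at step 6, where the value should be top = -54.

step 6, top = -54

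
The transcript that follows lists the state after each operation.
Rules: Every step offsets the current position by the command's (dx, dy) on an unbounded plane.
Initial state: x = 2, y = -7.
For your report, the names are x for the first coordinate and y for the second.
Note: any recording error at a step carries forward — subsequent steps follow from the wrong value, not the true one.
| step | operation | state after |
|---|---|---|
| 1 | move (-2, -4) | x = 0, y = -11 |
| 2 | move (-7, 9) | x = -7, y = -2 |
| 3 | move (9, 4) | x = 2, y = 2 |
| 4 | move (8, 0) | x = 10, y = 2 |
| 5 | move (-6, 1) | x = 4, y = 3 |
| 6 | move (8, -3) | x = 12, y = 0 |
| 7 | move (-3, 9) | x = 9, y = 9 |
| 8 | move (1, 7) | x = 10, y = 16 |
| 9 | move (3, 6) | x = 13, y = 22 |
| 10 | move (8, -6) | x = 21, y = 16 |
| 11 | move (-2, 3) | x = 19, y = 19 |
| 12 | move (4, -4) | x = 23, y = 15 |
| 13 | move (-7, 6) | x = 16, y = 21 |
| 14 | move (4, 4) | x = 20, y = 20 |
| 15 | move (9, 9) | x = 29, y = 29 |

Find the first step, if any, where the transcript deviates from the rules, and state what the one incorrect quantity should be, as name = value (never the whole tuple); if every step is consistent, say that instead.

Recomputing the run from the initial state:
step 1: x = 0, y = -11
step 2: x = -7, y = -2
step 3: x = 2, y = 2
step 4: x = 10, y = 2
step 5: x = 4, y = 3
step 6: x = 12, y = 0
step 7: x = 9, y = 9
step 8: x = 10, y = 16
step 9: x = 13, y = 22
step 10: x = 21, y = 16
step 11: x = 19, y = 19
step 12: x = 23, y = 15
step 13: x = 16, y = 21
step 14: x = 20, y = 25
step 15: x = 29, y = 34
The first disagreement with the transcript is at step 14, where the value should be y = 25.

step 14, y = 25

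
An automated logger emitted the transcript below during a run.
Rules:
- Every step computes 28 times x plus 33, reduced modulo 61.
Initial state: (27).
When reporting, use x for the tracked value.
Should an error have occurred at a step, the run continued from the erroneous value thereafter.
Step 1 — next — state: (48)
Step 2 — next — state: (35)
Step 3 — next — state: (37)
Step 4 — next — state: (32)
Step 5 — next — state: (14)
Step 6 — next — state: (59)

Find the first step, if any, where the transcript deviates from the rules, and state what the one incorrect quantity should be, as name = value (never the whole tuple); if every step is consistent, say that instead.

step 1, x = 57

step 1: x = (28*27 + 33) mod 61 = 57 -> the transcript disagrees here
The audit stops at step 1: the recorded entry is wrong and should be x = 57.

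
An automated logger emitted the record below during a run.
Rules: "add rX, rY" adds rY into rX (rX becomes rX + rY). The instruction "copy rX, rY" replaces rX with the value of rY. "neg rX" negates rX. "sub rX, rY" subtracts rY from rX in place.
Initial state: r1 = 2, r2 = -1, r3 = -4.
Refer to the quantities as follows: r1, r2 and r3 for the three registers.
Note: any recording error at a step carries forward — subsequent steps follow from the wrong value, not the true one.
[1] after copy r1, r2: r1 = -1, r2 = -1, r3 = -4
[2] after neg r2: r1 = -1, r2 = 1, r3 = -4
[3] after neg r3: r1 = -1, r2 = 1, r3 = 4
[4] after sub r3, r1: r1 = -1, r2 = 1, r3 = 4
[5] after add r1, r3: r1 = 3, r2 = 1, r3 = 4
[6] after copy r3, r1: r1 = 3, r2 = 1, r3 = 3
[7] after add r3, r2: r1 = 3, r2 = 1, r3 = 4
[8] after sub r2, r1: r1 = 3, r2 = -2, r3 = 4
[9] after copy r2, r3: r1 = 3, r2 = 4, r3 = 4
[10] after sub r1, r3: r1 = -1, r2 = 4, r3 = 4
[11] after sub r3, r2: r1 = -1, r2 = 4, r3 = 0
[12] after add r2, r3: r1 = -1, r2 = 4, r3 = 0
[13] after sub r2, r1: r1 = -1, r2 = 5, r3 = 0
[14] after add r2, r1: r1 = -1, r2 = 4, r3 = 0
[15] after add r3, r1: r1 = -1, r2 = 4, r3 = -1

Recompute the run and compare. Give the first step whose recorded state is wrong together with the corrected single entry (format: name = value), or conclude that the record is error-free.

Recomputing the run from the initial state:
step 1: r1 = -1, r2 = -1, r3 = -4
step 2: r1 = -1, r2 = 1, r3 = -4
step 3: r1 = -1, r2 = 1, r3 = 4
step 4: r1 = -1, r2 = 1, r3 = 5
step 5: r1 = 4, r2 = 1, r3 = 5
step 6: r1 = 4, r2 = 1, r3 = 4
step 7: r1 = 4, r2 = 1, r3 = 5
step 8: r1 = 4, r2 = -3, r3 = 5
step 9: r1 = 4, r2 = 5, r3 = 5
step 10: r1 = -1, r2 = 5, r3 = 5
step 11: r1 = -1, r2 = 5, r3 = 0
step 12: r1 = -1, r2 = 5, r3 = 0
step 13: r1 = -1, r2 = 6, r3 = 0
step 14: r1 = -1, r2 = 5, r3 = 0
step 15: r1 = -1, r2 = 5, r3 = -1
The first disagreement with the record is at step 4, where the value should be r3 = 5.

step 4, r3 = 5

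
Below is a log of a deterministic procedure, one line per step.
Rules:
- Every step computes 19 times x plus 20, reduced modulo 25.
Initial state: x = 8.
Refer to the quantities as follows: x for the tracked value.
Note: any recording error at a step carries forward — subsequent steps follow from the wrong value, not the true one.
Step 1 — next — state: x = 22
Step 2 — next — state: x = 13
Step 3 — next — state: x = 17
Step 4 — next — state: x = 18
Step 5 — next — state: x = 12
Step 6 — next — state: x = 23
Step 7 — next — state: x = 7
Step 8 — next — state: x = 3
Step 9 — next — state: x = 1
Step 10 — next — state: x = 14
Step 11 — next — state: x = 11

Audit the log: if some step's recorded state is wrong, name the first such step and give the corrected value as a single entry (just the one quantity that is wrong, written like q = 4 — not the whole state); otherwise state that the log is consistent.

step 9, x = 2

Step 1: x = (19*8 + 20) mod 25 = 22 — verified.
Step 2: x = (19*22 + 20) mod 25 = 13 — checks out.
Step 3: x = (19*13 + 20) mod 25 = 17 — same as recorded.
Step 4: x = (19*17 + 20) mod 25 = 18 — consistent with the log.
Step 5: x = (19*18 + 20) mod 25 = 12 — matches.
Step 6: x = (19*12 + 20) mod 25 = 23 — in agreement.
Step 7: x = (19*23 + 20) mod 25 = 7 — in agreement.
Step 8: x = (19*7 + 20) mod 25 = 3 — confirmed correct.
Step 9: x = (19*3 + 20) mod 25 = 2 — this is not what the log shows.
Step 9 is the first one off; corrected, x = 2.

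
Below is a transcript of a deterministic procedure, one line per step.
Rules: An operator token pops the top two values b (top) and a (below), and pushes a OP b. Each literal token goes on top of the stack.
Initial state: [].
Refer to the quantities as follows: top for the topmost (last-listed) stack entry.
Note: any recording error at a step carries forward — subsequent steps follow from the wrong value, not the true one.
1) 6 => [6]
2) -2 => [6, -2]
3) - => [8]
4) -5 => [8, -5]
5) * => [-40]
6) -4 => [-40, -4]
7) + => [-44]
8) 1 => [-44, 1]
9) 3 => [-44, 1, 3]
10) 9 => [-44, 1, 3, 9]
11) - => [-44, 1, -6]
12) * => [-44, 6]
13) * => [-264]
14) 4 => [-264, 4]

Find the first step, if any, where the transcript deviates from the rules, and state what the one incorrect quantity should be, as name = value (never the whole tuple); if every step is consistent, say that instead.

Step 1: push 6: top = 6 — matches.
Step 2: push -2: top = -2 — confirmed correct.
Step 3: 6 - -2 = 8 — in agreement.
Step 4: push -5: top = -5 — confirmed correct.
Step 5: 8 * -5 = -40 — no discrepancy.
Step 6: push -4: top = -4 — same as recorded.
Step 7: -40 + -4 = -44 — confirmed correct.
Step 8: push 1: top = 1 — no discrepancy.
Step 9: push 3: top = 3 — exactly as logged.
Step 10: push 9: top = 9 — checks out.
Step 11: 3 - 9 = -6 — same as recorded.
Step 12: 1 * -6 = -6 — not what was recorded.
First deviation found at step 12; the corrected entry is top = -6.

step 12, top = -6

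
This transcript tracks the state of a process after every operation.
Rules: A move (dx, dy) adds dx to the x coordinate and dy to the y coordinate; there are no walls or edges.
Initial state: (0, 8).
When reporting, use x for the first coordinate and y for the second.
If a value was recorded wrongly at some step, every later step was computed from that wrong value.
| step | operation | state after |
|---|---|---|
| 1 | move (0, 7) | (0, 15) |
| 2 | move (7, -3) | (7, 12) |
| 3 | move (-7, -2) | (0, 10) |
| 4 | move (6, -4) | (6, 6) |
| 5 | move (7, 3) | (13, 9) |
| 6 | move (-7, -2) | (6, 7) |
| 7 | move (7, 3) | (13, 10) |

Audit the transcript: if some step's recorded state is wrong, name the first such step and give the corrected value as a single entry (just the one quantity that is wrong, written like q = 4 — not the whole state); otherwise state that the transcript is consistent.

no error

Recomputing the run from the initial state:
step 1: x = 0, y = 15
step 2: x = 7, y = 12
step 3: x = 0, y = 10
step 4: x = 6, y = 6
step 5: x = 13, y = 9
step 6: x = 6, y = 7
step 7: x = 13, y = 10
This matches the transcript at every step.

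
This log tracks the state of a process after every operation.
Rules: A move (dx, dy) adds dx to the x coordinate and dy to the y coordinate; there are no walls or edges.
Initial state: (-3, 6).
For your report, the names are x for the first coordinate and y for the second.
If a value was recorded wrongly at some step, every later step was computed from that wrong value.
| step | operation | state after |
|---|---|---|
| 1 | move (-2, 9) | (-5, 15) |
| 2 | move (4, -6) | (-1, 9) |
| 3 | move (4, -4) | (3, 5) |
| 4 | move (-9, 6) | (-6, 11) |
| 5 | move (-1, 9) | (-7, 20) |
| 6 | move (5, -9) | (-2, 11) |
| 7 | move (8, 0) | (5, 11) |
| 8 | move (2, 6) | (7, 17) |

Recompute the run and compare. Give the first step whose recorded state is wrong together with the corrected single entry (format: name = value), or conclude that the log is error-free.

step 7, x = 6

step 1: x = -3 + (-2) = -5, y = 6 + (9) = 15 -> matches
step 2: x = -5 + (4) = -1, y = 15 + (-6) = 9 -> in agreement
step 3: x = -1 + (4) = 3, y = 9 + (-4) = 5 -> exactly as logged
step 4: x = 3 + (-9) = -6, y = 5 + (6) = 11 -> exactly as logged
step 5: x = -6 + (-1) = -7, y = 11 + (9) = 20 -> matches
step 6: x = -7 + (5) = -2, y = 20 + (-9) = 11 -> verified
step 7: x = -2 + (8) = 6, y = 11 + (0) = 11 -> this is not what the log shows
Step 7 is the first one off; corrected, x = 6.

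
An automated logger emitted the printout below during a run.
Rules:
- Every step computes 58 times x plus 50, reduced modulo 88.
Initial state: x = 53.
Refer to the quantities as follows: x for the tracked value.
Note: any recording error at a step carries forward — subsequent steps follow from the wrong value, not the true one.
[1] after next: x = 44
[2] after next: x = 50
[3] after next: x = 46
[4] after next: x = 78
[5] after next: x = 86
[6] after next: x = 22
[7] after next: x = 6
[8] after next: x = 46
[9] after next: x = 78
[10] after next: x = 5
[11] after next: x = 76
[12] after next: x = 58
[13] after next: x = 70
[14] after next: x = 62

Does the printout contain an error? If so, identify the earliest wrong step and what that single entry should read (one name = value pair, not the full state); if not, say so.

step 10, x = 86

step 1: x = (58*53 + 50) mod 88 = 44 -> matches
step 2: x = (58*44 + 50) mod 88 = 50 -> checks out
step 3: x = (58*50 + 50) mod 88 = 46 -> agrees with the printout
step 4: x = (58*46 + 50) mod 88 = 78 -> no discrepancy
step 5: x = (58*78 + 50) mod 88 = 86 -> confirmed correct
step 6: x = (58*86 + 50) mod 88 = 22 -> same as recorded
step 7: x = (58*22 + 50) mod 88 = 6 -> exactly as logged
step 8: x = (58*6 + 50) mod 88 = 46 -> confirmed correct
step 9: x = (58*46 + 50) mod 88 = 78 -> consistent with the printout
step 10: x = (58*78 + 50) mod 88 = 86 -> the printout disagrees here
Step 10 is the first one off; corrected, x = 86.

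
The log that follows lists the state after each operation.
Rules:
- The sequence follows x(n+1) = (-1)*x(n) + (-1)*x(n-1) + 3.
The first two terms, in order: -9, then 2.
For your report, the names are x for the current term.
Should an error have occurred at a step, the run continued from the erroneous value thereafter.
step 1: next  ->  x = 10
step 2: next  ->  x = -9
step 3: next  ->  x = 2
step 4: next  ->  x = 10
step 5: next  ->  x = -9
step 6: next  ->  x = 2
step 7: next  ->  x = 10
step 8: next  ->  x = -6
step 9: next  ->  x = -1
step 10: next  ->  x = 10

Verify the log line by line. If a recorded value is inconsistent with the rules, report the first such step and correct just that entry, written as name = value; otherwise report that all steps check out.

step 8, x = -9

1. x = -1*(2) + (-1)*(-9) + (3) = 10 (verified)
2. x = -1*(10) + (-1)*(2) + (3) = -9 (matches)
3. x = -1*(-9) + (-1)*(10) + (3) = 2 (in agreement)
4. x = -1*(2) + (-1)*(-9) + (3) = 10 (checks out)
5. x = -1*(10) + (-1)*(2) + (3) = -9 (exactly as logged)
6. x = -1*(-9) + (-1)*(10) + (3) = 2 (checks out)
7. x = -1*(2) + (-1)*(-9) + (3) = 10 (matches)
8. x = -1*(10) + (-1)*(2) + (3) = -9 (the entry is off here)
Step 8 is the first one off; corrected, x = -9.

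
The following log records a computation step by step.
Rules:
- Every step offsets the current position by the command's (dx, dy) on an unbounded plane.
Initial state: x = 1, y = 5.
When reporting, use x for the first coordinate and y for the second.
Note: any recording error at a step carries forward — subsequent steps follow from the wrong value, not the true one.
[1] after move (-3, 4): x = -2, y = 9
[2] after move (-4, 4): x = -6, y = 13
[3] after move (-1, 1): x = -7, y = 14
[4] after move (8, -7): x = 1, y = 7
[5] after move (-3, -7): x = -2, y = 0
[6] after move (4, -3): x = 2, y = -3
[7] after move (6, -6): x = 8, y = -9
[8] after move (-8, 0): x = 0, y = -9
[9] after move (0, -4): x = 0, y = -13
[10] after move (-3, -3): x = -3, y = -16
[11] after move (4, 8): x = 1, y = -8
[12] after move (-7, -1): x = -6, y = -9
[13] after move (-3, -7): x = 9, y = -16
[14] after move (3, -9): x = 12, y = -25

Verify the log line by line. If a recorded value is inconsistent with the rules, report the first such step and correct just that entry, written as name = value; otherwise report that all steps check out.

1. x = 1 + (-3) = -2, y = 5 + (4) = 9 (no discrepancy)
2. x = -2 + (-4) = -6, y = 9 + (4) = 13 (matches)
3. x = -6 + (-1) = -7, y = 13 + (1) = 14 (matches)
4. x = -7 + (8) = 1, y = 14 + (-7) = 7 (same as recorded)
5. x = 1 + (-3) = -2, y = 7 + (-7) = 0 (agrees with the log)
6. x = -2 + (4) = 2, y = 0 + (-3) = -3 (exactly as logged)
7. x = 2 + (6) = 8, y = -3 + (-6) = -9 (matches)
8. x = 8 + (-8) = 0, y = -9 + (0) = -9 (consistent with the log)
9. x = 0 + (0) = 0, y = -9 + (-4) = -13 (no discrepancy)
10. x = 0 + (-3) = -3, y = -13 + (-3) = -16 (no discrepancy)
11. x = -3 + (4) = 1, y = -16 + (8) = -8 (in agreement)
12. x = 1 + (-7) = -6, y = -8 + (-1) = -9 (in agreement)
13. x = -6 + (-3) = -9, y = -9 + (-7) = -16 (the log disagrees here)
The audit stops at step 13: the recorded entry is wrong and should be x = -9.

step 13, x = -9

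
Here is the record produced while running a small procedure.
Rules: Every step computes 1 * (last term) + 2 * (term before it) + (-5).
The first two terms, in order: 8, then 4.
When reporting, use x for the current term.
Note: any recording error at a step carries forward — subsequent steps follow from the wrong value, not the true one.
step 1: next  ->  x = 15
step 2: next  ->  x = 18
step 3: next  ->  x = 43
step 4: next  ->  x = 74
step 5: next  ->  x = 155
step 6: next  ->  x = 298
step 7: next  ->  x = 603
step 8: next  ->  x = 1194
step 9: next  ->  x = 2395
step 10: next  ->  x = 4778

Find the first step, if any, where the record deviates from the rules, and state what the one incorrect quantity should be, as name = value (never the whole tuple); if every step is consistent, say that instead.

Recomputing the run from the initial state:
step 1: x = 15
step 2: x = 18
step 3: x = 43
step 4: x = 74
step 5: x = 155
step 6: x = 298
step 7: x = 603
step 8: x = 1194
step 9: x = 2395
step 10: x = 4778
This matches the record at every step.

no error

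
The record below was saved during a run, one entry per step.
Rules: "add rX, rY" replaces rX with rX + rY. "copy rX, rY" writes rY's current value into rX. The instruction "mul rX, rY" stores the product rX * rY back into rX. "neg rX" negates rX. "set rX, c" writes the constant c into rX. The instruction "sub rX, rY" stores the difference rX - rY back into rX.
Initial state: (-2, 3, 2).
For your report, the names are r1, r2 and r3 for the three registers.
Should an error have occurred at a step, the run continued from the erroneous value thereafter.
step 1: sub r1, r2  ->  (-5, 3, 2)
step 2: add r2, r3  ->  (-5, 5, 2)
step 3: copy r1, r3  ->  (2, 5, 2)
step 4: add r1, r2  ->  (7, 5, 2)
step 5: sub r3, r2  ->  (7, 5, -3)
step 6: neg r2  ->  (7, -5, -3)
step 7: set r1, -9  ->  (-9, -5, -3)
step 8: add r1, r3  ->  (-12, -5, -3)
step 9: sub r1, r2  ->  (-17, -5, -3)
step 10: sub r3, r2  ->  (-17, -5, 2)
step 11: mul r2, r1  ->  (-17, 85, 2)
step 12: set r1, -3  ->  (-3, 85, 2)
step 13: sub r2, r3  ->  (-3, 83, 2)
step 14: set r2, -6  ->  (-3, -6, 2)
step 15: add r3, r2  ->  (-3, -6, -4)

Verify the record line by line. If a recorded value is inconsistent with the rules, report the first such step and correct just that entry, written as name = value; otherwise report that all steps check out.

step 9, r1 = -7

Recomputing the run from the initial state:
step 1: r1 = -5, r2 = 3, r3 = 2
step 2: r1 = -5, r2 = 5, r3 = 2
step 3: r1 = 2, r2 = 5, r3 = 2
step 4: r1 = 7, r2 = 5, r3 = 2
step 5: r1 = 7, r2 = 5, r3 = -3
step 6: r1 = 7, r2 = -5, r3 = -3
step 7: r1 = -9, r2 = -5, r3 = -3
step 8: r1 = -12, r2 = -5, r3 = -3
step 9: r1 = -7, r2 = -5, r3 = -3
step 10: r1 = -7, r2 = -5, r3 = 2
step 11: r1 = -7, r2 = 35, r3 = 2
step 12: r1 = -3, r2 = 35, r3 = 2
step 13: r1 = -3, r2 = 33, r3 = 2
step 14: r1 = -3, r2 = -6, r3 = 2
step 15: r1 = -3, r2 = -6, r3 = -4
The first disagreement with the record is at step 9, where the value should be r1 = -7.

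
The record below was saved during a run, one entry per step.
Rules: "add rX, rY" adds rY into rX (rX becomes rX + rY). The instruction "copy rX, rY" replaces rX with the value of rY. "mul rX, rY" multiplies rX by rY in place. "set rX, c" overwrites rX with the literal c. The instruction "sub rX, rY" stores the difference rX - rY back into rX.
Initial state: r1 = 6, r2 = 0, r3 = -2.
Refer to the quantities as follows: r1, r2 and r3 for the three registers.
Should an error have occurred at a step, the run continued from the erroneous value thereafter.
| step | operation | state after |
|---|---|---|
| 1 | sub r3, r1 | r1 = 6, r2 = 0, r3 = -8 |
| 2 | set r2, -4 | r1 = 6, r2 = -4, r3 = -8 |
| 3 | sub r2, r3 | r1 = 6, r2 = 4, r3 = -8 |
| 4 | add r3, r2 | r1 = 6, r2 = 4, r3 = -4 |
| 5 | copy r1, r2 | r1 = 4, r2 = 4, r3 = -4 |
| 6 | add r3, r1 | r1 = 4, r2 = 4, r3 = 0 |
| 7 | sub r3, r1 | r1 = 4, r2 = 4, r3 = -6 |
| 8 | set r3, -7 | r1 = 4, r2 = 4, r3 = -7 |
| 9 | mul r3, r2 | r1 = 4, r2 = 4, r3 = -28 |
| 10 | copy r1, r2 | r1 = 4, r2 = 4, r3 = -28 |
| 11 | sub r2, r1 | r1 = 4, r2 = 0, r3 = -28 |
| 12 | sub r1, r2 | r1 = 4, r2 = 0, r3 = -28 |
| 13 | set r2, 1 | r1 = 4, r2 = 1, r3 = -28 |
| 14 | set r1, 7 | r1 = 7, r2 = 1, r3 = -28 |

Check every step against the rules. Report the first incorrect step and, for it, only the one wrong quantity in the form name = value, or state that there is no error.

step 7, r3 = -4

Step 1: r3 = -2 - 6 = -8 — confirmed correct.
Step 2: r2 = -4 — no discrepancy.
Step 3: r2 = -4 - -8 = 4 — confirmed correct.
Step 4: r3 = -8 + 4 = -4 — exactly as logged.
Step 5: r1 = 4 — matches.
Step 6: r3 = -4 + 4 = 0 — matches.
Step 7: r3 = 0 - 4 = -4 — the recorded entry deviates here.
The earliest wrong entry is at step 7: it should read r3 = -4.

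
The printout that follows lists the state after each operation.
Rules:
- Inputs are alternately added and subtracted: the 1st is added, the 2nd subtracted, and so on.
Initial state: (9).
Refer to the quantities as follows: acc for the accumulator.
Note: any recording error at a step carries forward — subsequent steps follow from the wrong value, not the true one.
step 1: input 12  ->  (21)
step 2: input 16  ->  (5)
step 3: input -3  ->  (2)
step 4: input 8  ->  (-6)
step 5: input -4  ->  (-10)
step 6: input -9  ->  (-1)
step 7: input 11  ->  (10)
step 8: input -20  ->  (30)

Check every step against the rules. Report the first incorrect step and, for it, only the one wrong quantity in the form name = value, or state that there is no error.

no error

Recomputing the run from the initial state:
step 1: acc = 21
step 2: acc = 5
step 3: acc = 2
step 4: acc = -6
step 5: acc = -10
step 6: acc = -1
step 7: acc = 10
step 8: acc = 30
This matches the printout at every step.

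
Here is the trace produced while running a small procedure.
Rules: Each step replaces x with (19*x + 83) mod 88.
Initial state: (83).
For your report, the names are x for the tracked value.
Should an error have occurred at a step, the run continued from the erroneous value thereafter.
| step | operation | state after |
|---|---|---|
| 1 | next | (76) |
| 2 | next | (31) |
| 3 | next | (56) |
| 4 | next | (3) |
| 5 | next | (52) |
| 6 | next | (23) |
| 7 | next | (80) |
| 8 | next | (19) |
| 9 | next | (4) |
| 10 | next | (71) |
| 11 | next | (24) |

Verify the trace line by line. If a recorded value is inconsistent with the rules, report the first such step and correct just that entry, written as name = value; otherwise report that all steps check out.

step 6, x = 15

Recomputing the run from the initial state:
step 1: x = 76
step 2: x = 31
step 3: x = 56
step 4: x = 3
step 5: x = 52
step 6: x = 15
step 7: x = 16
step 8: x = 35
step 9: x = 44
step 10: x = 39
step 11: x = 32
The first disagreement with the trace is at step 6, where the value should be x = 15.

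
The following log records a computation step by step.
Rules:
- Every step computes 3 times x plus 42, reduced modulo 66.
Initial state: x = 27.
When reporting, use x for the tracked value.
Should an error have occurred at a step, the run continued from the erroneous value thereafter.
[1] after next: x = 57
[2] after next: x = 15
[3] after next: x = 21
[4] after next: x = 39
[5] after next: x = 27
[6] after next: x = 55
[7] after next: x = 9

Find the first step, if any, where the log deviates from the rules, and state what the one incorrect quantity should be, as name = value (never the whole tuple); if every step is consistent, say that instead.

Step 1: x = (3*27 + 42) mod 66 = 57 — agrees with the log.
Step 2: x = (3*57 + 42) mod 66 = 15 — in agreement.
Step 3: x = (3*15 + 42) mod 66 = 21 — checks out.
Step 4: x = (3*21 + 42) mod 66 = 39 — verified.
Step 5: x = (3*39 + 42) mod 66 = 27 — same as recorded.
Step 6: x = (3*27 + 42) mod 66 = 57 — this is not what the log shows.
The audit stops at step 6: the recorded entry is wrong and should be x = 57.

step 6, x = 57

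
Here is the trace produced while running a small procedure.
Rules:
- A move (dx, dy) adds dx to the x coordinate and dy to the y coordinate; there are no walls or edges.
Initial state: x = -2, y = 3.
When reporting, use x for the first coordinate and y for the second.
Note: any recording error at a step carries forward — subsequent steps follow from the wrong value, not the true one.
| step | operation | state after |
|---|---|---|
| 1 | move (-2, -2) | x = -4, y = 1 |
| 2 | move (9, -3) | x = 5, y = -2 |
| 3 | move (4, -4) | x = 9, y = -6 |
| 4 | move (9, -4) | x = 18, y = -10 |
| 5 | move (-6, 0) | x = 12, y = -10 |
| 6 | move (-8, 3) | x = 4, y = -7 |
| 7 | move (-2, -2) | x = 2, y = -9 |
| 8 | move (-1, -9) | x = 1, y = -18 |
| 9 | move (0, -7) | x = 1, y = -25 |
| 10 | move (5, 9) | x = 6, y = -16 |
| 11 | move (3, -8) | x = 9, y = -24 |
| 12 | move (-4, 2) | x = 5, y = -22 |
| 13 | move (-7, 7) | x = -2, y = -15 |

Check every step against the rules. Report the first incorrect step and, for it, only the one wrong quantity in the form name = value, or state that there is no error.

1. x = -2 + (-2) = -4, y = 3 + (-2) = 1 (matches)
2. x = -4 + (9) = 5, y = 1 + (-3) = -2 (confirmed correct)
3. x = 5 + (4) = 9, y = -2 + (-4) = -6 (checks out)
4. x = 9 + (9) = 18, y = -6 + (-4) = -10 (consistent with the trace)
5. x = 18 + (-6) = 12, y = -10 + (0) = -10 (no discrepancy)
6. x = 12 + (-8) = 4, y = -10 + (3) = -7 (no discrepancy)
7. x = 4 + (-2) = 2, y = -7 + (-2) = -9 (in agreement)
8. x = 2 + (-1) = 1, y = -9 + (-9) = -18 (same as recorded)
9. x = 1 + (0) = 1, y = -18 + (-7) = -25 (no discrepancy)
10. x = 1 + (5) = 6, y = -25 + (9) = -16 (same as recorded)
11. x = 6 + (3) = 9, y = -16 + (-8) = -24 (exactly as logged)
12. x = 9 + (-4) = 5, y = -24 + (2) = -22 (in agreement)
13. x = 5 + (-7) = -2, y = -22 + (7) = -15 (in agreement)
The recomputation confirms every line.

no error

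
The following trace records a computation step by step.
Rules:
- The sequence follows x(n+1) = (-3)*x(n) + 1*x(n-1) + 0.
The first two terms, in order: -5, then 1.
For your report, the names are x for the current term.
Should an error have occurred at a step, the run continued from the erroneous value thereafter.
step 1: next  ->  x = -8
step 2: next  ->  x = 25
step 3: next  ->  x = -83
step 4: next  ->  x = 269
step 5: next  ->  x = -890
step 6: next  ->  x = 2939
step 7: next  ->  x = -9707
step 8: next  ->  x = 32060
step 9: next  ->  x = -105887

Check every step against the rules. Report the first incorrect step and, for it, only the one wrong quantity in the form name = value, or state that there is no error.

1. x = -3*(1) + (1)*(-5) + (0) = -8 (checks out)
2. x = -3*(-8) + (1)*(1) + (0) = 25 (checks out)
3. x = -3*(25) + (1)*(-8) + (0) = -83 (checks out)
4. x = -3*(-83) + (1)*(25) + (0) = 274 (the trace disagrees here)
First deviation found at step 4; the corrected entry is x = 274.

step 4, x = 274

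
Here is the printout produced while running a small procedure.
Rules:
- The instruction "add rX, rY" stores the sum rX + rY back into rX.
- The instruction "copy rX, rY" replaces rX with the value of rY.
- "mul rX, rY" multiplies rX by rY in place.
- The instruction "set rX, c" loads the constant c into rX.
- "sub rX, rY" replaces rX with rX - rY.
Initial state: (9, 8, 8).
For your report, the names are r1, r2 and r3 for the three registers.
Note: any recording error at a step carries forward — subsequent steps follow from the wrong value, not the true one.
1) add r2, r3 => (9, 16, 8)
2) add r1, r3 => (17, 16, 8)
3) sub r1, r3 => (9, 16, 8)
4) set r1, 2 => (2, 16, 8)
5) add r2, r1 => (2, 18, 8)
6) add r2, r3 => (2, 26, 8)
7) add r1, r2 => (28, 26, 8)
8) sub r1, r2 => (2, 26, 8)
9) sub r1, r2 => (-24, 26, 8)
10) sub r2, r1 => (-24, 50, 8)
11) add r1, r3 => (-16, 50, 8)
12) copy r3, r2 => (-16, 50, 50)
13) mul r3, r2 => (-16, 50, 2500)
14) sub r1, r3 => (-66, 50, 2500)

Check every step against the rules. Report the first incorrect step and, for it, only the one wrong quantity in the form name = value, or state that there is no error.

1. r2 = 8 + 8 = 16 (agrees with the printout)
2. r1 = 9 + 8 = 17 (verified)
3. r1 = 17 - 8 = 9 (exactly as logged)
4. r1 = 2 (same as recorded)
5. r2 = 16 + 2 = 18 (matches)
6. r2 = 18 + 8 = 26 (agrees with the printout)
7. r1 = 2 + 26 = 28 (checks out)
8. r1 = 28 - 26 = 2 (confirmed correct)
9. r1 = 2 - 26 = -24 (in agreement)
10. r2 = 26 - -24 = 50 (agrees with the printout)
11. r1 = -24 + 8 = -16 (matches)
12. r3 = 50 (checks out)
13. r3 = 50 * 50 = 2500 (matches)
14. r1 = -16 - 2500 = -2516 (first mismatch against the printout)
The audit stops at step 14: the recorded entry is wrong and should be r1 = -2516.

step 14, r1 = -2516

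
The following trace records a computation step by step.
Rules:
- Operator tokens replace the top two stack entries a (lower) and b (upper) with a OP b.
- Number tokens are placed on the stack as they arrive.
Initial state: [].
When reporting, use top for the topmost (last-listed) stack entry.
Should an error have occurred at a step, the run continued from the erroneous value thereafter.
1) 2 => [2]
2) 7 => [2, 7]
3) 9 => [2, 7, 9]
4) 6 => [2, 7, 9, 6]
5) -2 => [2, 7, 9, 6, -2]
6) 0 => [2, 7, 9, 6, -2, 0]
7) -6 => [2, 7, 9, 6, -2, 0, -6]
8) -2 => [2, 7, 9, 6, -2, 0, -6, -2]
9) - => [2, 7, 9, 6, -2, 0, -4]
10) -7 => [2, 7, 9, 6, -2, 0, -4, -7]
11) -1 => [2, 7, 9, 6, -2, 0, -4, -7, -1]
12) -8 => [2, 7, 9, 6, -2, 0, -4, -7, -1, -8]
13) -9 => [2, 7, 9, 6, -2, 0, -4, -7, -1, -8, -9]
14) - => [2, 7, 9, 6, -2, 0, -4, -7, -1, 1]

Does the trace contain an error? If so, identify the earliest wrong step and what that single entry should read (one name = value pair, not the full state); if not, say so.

1. push 2: top = 2 (agrees with the trace)
2. push 7: top = 7 (consistent with the trace)
3. push 9: top = 9 (agrees with the trace)
4. push 6: top = 6 (exactly as logged)
5. push -2: top = -2 (checks out)
6. push 0: top = 0 (checks out)
7. push -6: top = -6 (no discrepancy)
8. push -2: top = -2 (consistent with the trace)
9. -6 - -2 = -4 (matches)
10. push -7: top = -7 (matches)
11. push -1: top = -1 (in agreement)
12. push -8: top = -8 (no discrepancy)
13. push -9: top = -9 (same as recorded)
14. -8 - -9 = 1 (in agreement)
All entries verified; no error found.

no error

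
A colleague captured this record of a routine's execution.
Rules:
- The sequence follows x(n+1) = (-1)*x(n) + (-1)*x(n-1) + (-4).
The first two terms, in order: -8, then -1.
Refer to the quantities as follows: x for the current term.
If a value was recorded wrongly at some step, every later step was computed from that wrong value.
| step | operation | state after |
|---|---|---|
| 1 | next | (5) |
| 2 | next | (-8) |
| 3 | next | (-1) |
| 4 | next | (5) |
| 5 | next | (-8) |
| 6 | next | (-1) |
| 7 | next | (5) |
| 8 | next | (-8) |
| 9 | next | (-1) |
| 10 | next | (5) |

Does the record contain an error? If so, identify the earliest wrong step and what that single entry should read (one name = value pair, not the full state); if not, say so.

Recomputing the run from the initial state:
step 1: x = 5
step 2: x = -8
step 3: x = -1
step 4: x = 5
step 5: x = -8
step 6: x = -1
step 7: x = 5
step 8: x = -8
step 9: x = -1
step 10: x = 5
This matches the record at every step.

no error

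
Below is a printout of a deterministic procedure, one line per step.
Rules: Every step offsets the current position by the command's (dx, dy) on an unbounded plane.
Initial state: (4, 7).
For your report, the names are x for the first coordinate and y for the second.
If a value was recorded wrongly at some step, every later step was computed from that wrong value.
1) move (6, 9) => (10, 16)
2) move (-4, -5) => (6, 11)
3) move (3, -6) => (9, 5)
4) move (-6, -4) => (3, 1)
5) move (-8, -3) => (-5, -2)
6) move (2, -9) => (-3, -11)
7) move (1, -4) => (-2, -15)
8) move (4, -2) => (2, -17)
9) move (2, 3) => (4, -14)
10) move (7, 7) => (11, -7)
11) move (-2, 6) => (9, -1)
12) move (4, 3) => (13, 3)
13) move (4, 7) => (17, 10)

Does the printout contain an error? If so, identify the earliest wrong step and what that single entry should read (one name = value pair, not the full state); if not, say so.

Recomputing the run from the initial state:
step 1: x = 10, y = 16
step 2: x = 6, y = 11
step 3: x = 9, y = 5
step 4: x = 3, y = 1
step 5: x = -5, y = -2
step 6: x = -3, y = -11
step 7: x = -2, y = -15
step 8: x = 2, y = -17
step 9: x = 4, y = -14
step 10: x = 11, y = -7
step 11: x = 9, y = -1
step 12: x = 13, y = 2
step 13: x = 17, y = 9
The first disagreement with the printout is at step 12, where the value should be y = 2.

step 12, y = 2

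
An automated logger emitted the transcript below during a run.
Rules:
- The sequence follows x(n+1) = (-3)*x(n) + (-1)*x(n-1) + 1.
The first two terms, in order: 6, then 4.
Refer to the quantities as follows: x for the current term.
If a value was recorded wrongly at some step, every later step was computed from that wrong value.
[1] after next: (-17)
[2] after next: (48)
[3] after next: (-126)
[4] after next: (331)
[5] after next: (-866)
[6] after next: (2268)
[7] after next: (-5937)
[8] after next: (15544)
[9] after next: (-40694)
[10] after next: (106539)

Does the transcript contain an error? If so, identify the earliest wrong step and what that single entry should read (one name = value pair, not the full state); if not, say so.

Recomputing the run from the initial state:
step 1: x = -17
step 2: x = 48
step 3: x = -126
step 4: x = 331
step 5: x = -866
step 6: x = 2268
step 7: x = -5937
step 8: x = 15544
step 9: x = -40694
step 10: x = 106539
This matches the transcript at every step.

no error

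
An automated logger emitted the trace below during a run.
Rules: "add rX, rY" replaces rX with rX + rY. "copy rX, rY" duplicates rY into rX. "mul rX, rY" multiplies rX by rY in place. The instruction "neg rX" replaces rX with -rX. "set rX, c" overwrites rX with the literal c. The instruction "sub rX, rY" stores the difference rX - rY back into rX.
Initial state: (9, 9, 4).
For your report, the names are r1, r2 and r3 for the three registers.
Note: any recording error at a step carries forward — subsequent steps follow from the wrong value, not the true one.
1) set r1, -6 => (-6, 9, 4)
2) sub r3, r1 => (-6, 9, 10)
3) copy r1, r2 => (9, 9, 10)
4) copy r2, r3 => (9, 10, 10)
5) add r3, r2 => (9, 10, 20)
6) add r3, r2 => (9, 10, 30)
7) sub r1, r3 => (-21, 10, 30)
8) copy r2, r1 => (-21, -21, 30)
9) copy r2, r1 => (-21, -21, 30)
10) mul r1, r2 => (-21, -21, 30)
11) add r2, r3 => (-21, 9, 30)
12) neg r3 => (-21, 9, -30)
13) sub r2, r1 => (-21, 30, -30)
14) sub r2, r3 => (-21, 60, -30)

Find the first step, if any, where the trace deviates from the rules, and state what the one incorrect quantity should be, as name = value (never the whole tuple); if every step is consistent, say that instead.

step 10, r1 = 441

1. r1 = -6 (agrees with the trace)
2. r3 = 4 - -6 = 10 (confirmed correct)
3. r1 = 9 (matches)
4. r2 = 10 (matches)
5. r3 = 10 + 10 = 20 (exactly as logged)
6. r3 = 20 + 10 = 30 (checks out)
7. r1 = 9 - 30 = -21 (verified)
8. r2 = -21 (confirmed correct)
9. r2 = -21 (checks out)
10. r1 = -21 * -21 = 441 (the recorded entry deviates here)
That makes step 10 the first incorrect line — r1 = 441 is what it should show.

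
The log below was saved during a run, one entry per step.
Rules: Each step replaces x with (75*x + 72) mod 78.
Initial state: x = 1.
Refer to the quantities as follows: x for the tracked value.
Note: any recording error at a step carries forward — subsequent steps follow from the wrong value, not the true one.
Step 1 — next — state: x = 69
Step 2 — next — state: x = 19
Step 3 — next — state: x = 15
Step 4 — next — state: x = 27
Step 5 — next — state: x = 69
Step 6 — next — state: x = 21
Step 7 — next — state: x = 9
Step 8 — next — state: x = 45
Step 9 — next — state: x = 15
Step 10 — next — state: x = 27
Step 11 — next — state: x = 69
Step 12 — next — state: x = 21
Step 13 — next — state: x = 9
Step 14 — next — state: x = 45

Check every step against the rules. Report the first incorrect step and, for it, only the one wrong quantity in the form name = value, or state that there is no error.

step 1: x = (75*1 + 72) mod 78 = 69 -> matches
step 2: x = (75*69 + 72) mod 78 = 21 -> the recorded entry deviates here
Conclusion: step 2 carries the first error; the entry should be x = 21.

step 2, x = 21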